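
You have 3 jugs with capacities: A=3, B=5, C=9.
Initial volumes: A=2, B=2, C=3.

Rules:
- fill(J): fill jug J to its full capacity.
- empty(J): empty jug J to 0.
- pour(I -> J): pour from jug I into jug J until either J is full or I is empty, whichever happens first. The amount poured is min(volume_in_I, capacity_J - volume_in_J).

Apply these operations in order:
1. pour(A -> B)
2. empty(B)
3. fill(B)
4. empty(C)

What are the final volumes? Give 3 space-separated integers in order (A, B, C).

Step 1: pour(A -> B) -> (A=0 B=4 C=3)
Step 2: empty(B) -> (A=0 B=0 C=3)
Step 3: fill(B) -> (A=0 B=5 C=3)
Step 4: empty(C) -> (A=0 B=5 C=0)

Answer: 0 5 0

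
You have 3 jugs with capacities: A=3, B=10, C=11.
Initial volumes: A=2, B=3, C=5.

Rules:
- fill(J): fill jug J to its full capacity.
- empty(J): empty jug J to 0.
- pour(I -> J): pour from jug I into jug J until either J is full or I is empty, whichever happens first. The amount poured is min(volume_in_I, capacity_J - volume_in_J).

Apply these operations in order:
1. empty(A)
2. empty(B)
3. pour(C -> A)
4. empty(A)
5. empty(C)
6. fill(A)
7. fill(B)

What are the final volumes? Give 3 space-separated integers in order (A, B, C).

Answer: 3 10 0

Derivation:
Step 1: empty(A) -> (A=0 B=3 C=5)
Step 2: empty(B) -> (A=0 B=0 C=5)
Step 3: pour(C -> A) -> (A=3 B=0 C=2)
Step 4: empty(A) -> (A=0 B=0 C=2)
Step 5: empty(C) -> (A=0 B=0 C=0)
Step 6: fill(A) -> (A=3 B=0 C=0)
Step 7: fill(B) -> (A=3 B=10 C=0)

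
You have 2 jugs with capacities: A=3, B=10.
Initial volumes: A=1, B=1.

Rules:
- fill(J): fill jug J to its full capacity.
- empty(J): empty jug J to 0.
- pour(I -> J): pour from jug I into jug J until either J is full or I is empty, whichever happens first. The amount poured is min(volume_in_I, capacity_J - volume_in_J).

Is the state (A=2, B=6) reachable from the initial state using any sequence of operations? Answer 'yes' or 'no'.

Answer: no

Derivation:
BFS explored all 27 reachable states.
Reachable set includes: (0,0), (0,1), (0,2), (0,3), (0,4), (0,5), (0,6), (0,7), (0,8), (0,9), (0,10), (1,0) ...
Target (A=2, B=6) not in reachable set → no.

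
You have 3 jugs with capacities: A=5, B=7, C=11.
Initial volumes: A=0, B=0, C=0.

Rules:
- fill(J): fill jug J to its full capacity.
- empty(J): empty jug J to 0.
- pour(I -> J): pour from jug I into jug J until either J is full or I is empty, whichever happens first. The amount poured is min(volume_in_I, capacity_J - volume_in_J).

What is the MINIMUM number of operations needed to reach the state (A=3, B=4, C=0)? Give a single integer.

Answer: 8

Derivation:
BFS from (A=0, B=0, C=0). One shortest path:
  1. fill(B) -> (A=0 B=7 C=0)
  2. pour(B -> C) -> (A=0 B=0 C=7)
  3. fill(B) -> (A=0 B=7 C=7)
  4. pour(B -> C) -> (A=0 B=3 C=11)
  5. pour(B -> A) -> (A=3 B=0 C=11)
  6. pour(C -> B) -> (A=3 B=7 C=4)
  7. empty(B) -> (A=3 B=0 C=4)
  8. pour(C -> B) -> (A=3 B=4 C=0)
Reached target in 8 moves.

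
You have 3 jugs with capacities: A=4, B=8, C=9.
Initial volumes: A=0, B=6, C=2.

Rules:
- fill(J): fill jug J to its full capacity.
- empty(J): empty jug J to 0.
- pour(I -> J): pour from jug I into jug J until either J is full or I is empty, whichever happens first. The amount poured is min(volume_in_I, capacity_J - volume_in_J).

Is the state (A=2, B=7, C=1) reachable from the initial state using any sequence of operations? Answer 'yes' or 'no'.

Answer: no

Derivation:
BFS explored all 282 reachable states.
Reachable set includes: (0,0,0), (0,0,1), (0,0,2), (0,0,3), (0,0,4), (0,0,5), (0,0,6), (0,0,7), (0,0,8), (0,0,9), (0,1,0), (0,1,1) ...
Target (A=2, B=7, C=1) not in reachable set → no.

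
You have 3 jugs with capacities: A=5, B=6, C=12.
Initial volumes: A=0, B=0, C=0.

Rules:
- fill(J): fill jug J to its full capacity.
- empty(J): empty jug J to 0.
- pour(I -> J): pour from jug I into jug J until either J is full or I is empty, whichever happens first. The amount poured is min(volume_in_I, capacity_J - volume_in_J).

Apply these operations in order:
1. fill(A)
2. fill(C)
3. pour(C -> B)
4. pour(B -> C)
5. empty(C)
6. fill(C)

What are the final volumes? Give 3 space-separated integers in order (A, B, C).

Step 1: fill(A) -> (A=5 B=0 C=0)
Step 2: fill(C) -> (A=5 B=0 C=12)
Step 3: pour(C -> B) -> (A=5 B=6 C=6)
Step 4: pour(B -> C) -> (A=5 B=0 C=12)
Step 5: empty(C) -> (A=5 B=0 C=0)
Step 6: fill(C) -> (A=5 B=0 C=12)

Answer: 5 0 12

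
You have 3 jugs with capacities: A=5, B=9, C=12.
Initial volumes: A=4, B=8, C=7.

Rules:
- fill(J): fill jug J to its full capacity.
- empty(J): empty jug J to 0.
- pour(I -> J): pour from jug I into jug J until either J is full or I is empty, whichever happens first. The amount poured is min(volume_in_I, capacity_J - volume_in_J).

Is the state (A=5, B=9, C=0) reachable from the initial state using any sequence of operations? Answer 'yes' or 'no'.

Answer: yes

Derivation:
BFS from (A=4, B=8, C=7):
  1. fill(A) -> (A=5 B=8 C=7)
  2. fill(B) -> (A=5 B=9 C=7)
  3. empty(C) -> (A=5 B=9 C=0)
Target reached → yes.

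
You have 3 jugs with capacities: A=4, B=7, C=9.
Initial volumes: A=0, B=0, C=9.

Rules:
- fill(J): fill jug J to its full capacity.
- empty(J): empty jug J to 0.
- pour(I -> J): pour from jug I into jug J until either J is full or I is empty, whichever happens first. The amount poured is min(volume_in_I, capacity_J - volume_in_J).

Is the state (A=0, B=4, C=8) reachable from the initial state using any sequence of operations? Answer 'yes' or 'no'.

Answer: yes

Derivation:
BFS from (A=0, B=0, C=9):
  1. fill(B) -> (A=0 B=7 C=9)
  2. pour(B -> A) -> (A=4 B=3 C=9)
  3. empty(A) -> (A=0 B=3 C=9)
  4. pour(B -> A) -> (A=3 B=0 C=9)
  5. pour(C -> A) -> (A=4 B=0 C=8)
  6. pour(A -> B) -> (A=0 B=4 C=8)
Target reached → yes.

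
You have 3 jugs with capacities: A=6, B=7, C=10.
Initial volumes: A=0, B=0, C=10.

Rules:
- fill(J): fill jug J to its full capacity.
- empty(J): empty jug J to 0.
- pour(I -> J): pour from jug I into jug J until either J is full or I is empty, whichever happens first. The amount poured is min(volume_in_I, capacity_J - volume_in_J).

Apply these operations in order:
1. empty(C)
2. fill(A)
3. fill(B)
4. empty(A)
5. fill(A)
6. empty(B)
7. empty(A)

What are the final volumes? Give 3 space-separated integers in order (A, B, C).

Answer: 0 0 0

Derivation:
Step 1: empty(C) -> (A=0 B=0 C=0)
Step 2: fill(A) -> (A=6 B=0 C=0)
Step 3: fill(B) -> (A=6 B=7 C=0)
Step 4: empty(A) -> (A=0 B=7 C=0)
Step 5: fill(A) -> (A=6 B=7 C=0)
Step 6: empty(B) -> (A=6 B=0 C=0)
Step 7: empty(A) -> (A=0 B=0 C=0)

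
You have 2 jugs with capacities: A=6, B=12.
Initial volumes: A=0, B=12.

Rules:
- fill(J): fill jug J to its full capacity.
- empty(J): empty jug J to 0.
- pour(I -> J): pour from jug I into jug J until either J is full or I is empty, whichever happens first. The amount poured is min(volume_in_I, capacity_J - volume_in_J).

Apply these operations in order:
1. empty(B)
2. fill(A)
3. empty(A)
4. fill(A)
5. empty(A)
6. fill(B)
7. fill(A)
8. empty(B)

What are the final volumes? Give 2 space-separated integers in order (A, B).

Step 1: empty(B) -> (A=0 B=0)
Step 2: fill(A) -> (A=6 B=0)
Step 3: empty(A) -> (A=0 B=0)
Step 4: fill(A) -> (A=6 B=0)
Step 5: empty(A) -> (A=0 B=0)
Step 6: fill(B) -> (A=0 B=12)
Step 7: fill(A) -> (A=6 B=12)
Step 8: empty(B) -> (A=6 B=0)

Answer: 6 0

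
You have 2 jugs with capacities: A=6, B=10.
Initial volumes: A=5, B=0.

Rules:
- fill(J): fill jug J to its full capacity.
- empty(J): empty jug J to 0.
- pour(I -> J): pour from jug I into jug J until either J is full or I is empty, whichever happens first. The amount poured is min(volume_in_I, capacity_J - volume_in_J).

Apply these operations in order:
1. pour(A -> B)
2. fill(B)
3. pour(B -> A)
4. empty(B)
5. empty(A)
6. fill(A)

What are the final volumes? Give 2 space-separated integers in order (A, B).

Answer: 6 0

Derivation:
Step 1: pour(A -> B) -> (A=0 B=5)
Step 2: fill(B) -> (A=0 B=10)
Step 3: pour(B -> A) -> (A=6 B=4)
Step 4: empty(B) -> (A=6 B=0)
Step 5: empty(A) -> (A=0 B=0)
Step 6: fill(A) -> (A=6 B=0)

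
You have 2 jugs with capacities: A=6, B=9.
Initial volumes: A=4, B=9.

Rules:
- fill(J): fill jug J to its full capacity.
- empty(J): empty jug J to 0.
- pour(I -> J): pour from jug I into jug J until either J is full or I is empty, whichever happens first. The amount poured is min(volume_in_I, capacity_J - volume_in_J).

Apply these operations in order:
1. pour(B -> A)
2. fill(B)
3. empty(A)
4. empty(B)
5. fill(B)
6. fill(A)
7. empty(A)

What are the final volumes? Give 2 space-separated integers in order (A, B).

Step 1: pour(B -> A) -> (A=6 B=7)
Step 2: fill(B) -> (A=6 B=9)
Step 3: empty(A) -> (A=0 B=9)
Step 4: empty(B) -> (A=0 B=0)
Step 5: fill(B) -> (A=0 B=9)
Step 6: fill(A) -> (A=6 B=9)
Step 7: empty(A) -> (A=0 B=9)

Answer: 0 9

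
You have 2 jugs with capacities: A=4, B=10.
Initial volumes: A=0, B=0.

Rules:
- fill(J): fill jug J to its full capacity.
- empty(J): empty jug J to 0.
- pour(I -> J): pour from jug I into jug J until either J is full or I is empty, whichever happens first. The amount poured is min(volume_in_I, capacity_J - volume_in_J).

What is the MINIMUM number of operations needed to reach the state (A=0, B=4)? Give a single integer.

Answer: 2

Derivation:
BFS from (A=0, B=0). One shortest path:
  1. fill(A) -> (A=4 B=0)
  2. pour(A -> B) -> (A=0 B=4)
Reached target in 2 moves.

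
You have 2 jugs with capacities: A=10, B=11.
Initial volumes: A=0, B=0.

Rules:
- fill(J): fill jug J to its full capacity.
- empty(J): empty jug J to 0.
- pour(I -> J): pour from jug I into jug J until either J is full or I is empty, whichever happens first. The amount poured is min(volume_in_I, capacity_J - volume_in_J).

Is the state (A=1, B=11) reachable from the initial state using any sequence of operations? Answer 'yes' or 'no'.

BFS from (A=0, B=0):
  1. fill(B) -> (A=0 B=11)
  2. pour(B -> A) -> (A=10 B=1)
  3. empty(A) -> (A=0 B=1)
  4. pour(B -> A) -> (A=1 B=0)
  5. fill(B) -> (A=1 B=11)
Target reached → yes.

Answer: yes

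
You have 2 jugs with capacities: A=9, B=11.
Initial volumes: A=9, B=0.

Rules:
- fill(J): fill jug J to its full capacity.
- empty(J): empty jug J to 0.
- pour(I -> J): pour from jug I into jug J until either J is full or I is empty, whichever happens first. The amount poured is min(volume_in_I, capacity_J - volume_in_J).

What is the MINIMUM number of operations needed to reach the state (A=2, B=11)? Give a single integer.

BFS from (A=9, B=0). One shortest path:
  1. empty(A) -> (A=0 B=0)
  2. fill(B) -> (A=0 B=11)
  3. pour(B -> A) -> (A=9 B=2)
  4. empty(A) -> (A=0 B=2)
  5. pour(B -> A) -> (A=2 B=0)
  6. fill(B) -> (A=2 B=11)
Reached target in 6 moves.

Answer: 6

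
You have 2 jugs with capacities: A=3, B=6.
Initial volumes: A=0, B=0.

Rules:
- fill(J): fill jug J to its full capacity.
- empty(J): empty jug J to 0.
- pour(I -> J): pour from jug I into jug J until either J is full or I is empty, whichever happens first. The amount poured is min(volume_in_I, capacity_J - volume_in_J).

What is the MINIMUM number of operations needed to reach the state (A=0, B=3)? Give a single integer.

Answer: 2

Derivation:
BFS from (A=0, B=0). One shortest path:
  1. fill(A) -> (A=3 B=0)
  2. pour(A -> B) -> (A=0 B=3)
Reached target in 2 moves.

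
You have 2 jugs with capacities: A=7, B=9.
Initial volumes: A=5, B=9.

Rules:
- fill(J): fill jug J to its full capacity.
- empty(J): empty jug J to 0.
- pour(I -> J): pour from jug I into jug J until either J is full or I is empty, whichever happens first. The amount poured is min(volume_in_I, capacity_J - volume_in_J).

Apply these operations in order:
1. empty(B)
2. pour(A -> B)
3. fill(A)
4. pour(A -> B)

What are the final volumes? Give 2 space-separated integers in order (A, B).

Step 1: empty(B) -> (A=5 B=0)
Step 2: pour(A -> B) -> (A=0 B=5)
Step 3: fill(A) -> (A=7 B=5)
Step 4: pour(A -> B) -> (A=3 B=9)

Answer: 3 9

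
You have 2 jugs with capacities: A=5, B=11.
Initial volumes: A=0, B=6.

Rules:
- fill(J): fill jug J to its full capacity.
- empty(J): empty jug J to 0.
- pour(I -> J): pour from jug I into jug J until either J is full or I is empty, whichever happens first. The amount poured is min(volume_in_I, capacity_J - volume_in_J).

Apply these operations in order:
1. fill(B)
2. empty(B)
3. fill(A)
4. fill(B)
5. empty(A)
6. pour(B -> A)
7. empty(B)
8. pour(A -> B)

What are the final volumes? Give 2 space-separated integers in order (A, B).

Answer: 0 5

Derivation:
Step 1: fill(B) -> (A=0 B=11)
Step 2: empty(B) -> (A=0 B=0)
Step 3: fill(A) -> (A=5 B=0)
Step 4: fill(B) -> (A=5 B=11)
Step 5: empty(A) -> (A=0 B=11)
Step 6: pour(B -> A) -> (A=5 B=6)
Step 7: empty(B) -> (A=5 B=0)
Step 8: pour(A -> B) -> (A=0 B=5)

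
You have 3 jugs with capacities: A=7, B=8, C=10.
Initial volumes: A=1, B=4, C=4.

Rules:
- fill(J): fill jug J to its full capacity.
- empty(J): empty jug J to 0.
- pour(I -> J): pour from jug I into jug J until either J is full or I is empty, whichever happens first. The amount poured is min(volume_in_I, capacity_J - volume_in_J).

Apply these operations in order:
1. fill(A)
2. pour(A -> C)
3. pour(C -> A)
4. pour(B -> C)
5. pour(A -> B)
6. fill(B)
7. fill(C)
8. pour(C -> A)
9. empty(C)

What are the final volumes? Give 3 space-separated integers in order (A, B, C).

Answer: 7 8 0

Derivation:
Step 1: fill(A) -> (A=7 B=4 C=4)
Step 2: pour(A -> C) -> (A=1 B=4 C=10)
Step 3: pour(C -> A) -> (A=7 B=4 C=4)
Step 4: pour(B -> C) -> (A=7 B=0 C=8)
Step 5: pour(A -> B) -> (A=0 B=7 C=8)
Step 6: fill(B) -> (A=0 B=8 C=8)
Step 7: fill(C) -> (A=0 B=8 C=10)
Step 8: pour(C -> A) -> (A=7 B=8 C=3)
Step 9: empty(C) -> (A=7 B=8 C=0)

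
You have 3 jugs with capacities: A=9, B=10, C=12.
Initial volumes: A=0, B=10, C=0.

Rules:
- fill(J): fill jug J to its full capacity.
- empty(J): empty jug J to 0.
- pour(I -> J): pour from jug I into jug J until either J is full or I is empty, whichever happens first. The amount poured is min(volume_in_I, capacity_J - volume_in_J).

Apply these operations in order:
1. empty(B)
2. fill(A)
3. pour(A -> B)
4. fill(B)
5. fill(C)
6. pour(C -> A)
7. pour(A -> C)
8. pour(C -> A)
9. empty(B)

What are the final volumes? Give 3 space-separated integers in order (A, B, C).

Step 1: empty(B) -> (A=0 B=0 C=0)
Step 2: fill(A) -> (A=9 B=0 C=0)
Step 3: pour(A -> B) -> (A=0 B=9 C=0)
Step 4: fill(B) -> (A=0 B=10 C=0)
Step 5: fill(C) -> (A=0 B=10 C=12)
Step 6: pour(C -> A) -> (A=9 B=10 C=3)
Step 7: pour(A -> C) -> (A=0 B=10 C=12)
Step 8: pour(C -> A) -> (A=9 B=10 C=3)
Step 9: empty(B) -> (A=9 B=0 C=3)

Answer: 9 0 3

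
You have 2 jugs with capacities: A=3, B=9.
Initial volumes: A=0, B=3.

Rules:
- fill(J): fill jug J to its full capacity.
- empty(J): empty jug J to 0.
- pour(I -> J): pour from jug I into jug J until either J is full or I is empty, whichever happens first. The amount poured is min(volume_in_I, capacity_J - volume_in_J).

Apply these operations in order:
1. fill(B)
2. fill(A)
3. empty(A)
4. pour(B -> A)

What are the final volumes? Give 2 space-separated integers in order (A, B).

Step 1: fill(B) -> (A=0 B=9)
Step 2: fill(A) -> (A=3 B=9)
Step 3: empty(A) -> (A=0 B=9)
Step 4: pour(B -> A) -> (A=3 B=6)

Answer: 3 6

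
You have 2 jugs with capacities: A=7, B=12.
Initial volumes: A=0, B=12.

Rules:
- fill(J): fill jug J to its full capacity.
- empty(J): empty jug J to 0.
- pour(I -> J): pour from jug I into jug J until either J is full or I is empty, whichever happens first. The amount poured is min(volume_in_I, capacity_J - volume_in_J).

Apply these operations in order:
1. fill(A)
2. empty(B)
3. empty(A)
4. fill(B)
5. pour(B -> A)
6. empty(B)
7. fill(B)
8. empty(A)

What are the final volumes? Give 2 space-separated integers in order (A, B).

Step 1: fill(A) -> (A=7 B=12)
Step 2: empty(B) -> (A=7 B=0)
Step 3: empty(A) -> (A=0 B=0)
Step 4: fill(B) -> (A=0 B=12)
Step 5: pour(B -> A) -> (A=7 B=5)
Step 6: empty(B) -> (A=7 B=0)
Step 7: fill(B) -> (A=7 B=12)
Step 8: empty(A) -> (A=0 B=12)

Answer: 0 12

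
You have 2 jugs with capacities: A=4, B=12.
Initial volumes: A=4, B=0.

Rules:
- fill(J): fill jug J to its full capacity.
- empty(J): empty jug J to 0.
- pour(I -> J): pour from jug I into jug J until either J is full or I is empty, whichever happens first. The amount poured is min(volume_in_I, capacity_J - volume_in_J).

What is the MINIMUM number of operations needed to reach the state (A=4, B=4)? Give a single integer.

BFS from (A=4, B=0). One shortest path:
  1. pour(A -> B) -> (A=0 B=4)
  2. fill(A) -> (A=4 B=4)
Reached target in 2 moves.

Answer: 2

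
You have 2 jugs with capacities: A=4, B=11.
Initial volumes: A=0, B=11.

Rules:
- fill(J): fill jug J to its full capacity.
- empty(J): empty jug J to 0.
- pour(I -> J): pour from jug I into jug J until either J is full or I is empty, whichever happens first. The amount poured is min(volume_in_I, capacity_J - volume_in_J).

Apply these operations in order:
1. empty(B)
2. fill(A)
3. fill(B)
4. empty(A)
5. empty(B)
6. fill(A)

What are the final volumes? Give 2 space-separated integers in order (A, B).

Answer: 4 0

Derivation:
Step 1: empty(B) -> (A=0 B=0)
Step 2: fill(A) -> (A=4 B=0)
Step 3: fill(B) -> (A=4 B=11)
Step 4: empty(A) -> (A=0 B=11)
Step 5: empty(B) -> (A=0 B=0)
Step 6: fill(A) -> (A=4 B=0)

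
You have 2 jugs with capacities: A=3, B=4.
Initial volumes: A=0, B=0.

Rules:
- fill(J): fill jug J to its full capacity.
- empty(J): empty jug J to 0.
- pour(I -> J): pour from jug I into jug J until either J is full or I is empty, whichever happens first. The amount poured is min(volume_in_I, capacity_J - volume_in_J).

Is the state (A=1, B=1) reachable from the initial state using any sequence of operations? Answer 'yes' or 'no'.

BFS explored all 14 reachable states.
Reachable set includes: (0,0), (0,1), (0,2), (0,3), (0,4), (1,0), (1,4), (2,0), (2,4), (3,0), (3,1), (3,2) ...
Target (A=1, B=1) not in reachable set → no.

Answer: no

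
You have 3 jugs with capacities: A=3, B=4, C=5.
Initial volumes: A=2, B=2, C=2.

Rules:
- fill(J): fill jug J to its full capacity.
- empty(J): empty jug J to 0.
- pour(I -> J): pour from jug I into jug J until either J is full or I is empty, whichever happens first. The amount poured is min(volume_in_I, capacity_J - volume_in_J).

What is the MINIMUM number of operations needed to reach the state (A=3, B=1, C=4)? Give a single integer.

BFS from (A=2, B=2, C=2). One shortest path:
  1. fill(B) -> (A=2 B=4 C=2)
  2. pour(A -> C) -> (A=0 B=4 C=4)
  3. pour(B -> A) -> (A=3 B=1 C=4)
Reached target in 3 moves.

Answer: 3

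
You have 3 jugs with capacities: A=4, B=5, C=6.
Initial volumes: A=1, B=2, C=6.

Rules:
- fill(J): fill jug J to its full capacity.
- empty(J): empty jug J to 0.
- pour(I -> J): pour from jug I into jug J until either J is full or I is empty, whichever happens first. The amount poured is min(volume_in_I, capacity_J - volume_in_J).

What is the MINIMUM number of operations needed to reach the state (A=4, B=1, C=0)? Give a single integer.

BFS from (A=1, B=2, C=6). One shortest path:
  1. empty(A) -> (A=0 B=2 C=6)
  2. fill(B) -> (A=0 B=5 C=6)
  3. empty(C) -> (A=0 B=5 C=0)
  4. pour(B -> A) -> (A=4 B=1 C=0)
Reached target in 4 moves.

Answer: 4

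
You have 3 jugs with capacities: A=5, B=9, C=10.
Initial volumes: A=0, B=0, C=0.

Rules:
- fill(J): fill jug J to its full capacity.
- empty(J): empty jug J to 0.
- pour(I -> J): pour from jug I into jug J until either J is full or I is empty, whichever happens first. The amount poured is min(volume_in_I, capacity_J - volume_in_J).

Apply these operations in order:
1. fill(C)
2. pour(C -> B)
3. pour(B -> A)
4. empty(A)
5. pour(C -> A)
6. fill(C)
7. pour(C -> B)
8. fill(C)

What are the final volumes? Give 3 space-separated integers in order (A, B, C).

Answer: 1 9 10

Derivation:
Step 1: fill(C) -> (A=0 B=0 C=10)
Step 2: pour(C -> B) -> (A=0 B=9 C=1)
Step 3: pour(B -> A) -> (A=5 B=4 C=1)
Step 4: empty(A) -> (A=0 B=4 C=1)
Step 5: pour(C -> A) -> (A=1 B=4 C=0)
Step 6: fill(C) -> (A=1 B=4 C=10)
Step 7: pour(C -> B) -> (A=1 B=9 C=5)
Step 8: fill(C) -> (A=1 B=9 C=10)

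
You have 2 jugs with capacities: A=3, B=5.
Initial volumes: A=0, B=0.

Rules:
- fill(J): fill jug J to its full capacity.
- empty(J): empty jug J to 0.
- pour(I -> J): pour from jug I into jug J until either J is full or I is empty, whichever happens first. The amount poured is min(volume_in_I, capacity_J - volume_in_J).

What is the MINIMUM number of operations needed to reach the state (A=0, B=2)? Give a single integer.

Answer: 3

Derivation:
BFS from (A=0, B=0). One shortest path:
  1. fill(B) -> (A=0 B=5)
  2. pour(B -> A) -> (A=3 B=2)
  3. empty(A) -> (A=0 B=2)
Reached target in 3 moves.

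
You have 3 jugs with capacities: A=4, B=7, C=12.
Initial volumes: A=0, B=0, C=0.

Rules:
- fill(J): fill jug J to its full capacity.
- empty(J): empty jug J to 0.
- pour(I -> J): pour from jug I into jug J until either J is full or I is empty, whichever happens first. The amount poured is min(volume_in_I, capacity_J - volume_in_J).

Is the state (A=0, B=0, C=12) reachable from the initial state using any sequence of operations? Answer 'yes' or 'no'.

BFS from (A=0, B=0, C=0):
  1. fill(C) -> (A=0 B=0 C=12)
Target reached → yes.

Answer: yes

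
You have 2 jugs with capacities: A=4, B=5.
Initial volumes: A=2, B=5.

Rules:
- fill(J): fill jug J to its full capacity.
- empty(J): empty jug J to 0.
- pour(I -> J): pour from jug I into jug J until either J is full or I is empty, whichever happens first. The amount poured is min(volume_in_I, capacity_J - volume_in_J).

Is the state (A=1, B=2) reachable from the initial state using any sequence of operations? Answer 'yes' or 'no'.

BFS explored all 18 reachable states.
Reachable set includes: (0,0), (0,1), (0,2), (0,3), (0,4), (0,5), (1,0), (1,5), (2,0), (2,5), (3,0), (3,5) ...
Target (A=1, B=2) not in reachable set → no.

Answer: no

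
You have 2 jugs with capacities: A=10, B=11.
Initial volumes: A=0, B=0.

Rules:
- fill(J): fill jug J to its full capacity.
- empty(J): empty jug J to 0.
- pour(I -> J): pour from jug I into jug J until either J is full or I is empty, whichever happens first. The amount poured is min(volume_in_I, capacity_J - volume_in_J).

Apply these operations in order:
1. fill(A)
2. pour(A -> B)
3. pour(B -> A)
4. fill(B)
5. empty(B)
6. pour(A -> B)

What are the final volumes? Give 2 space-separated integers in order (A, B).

Answer: 0 10

Derivation:
Step 1: fill(A) -> (A=10 B=0)
Step 2: pour(A -> B) -> (A=0 B=10)
Step 3: pour(B -> A) -> (A=10 B=0)
Step 4: fill(B) -> (A=10 B=11)
Step 5: empty(B) -> (A=10 B=0)
Step 6: pour(A -> B) -> (A=0 B=10)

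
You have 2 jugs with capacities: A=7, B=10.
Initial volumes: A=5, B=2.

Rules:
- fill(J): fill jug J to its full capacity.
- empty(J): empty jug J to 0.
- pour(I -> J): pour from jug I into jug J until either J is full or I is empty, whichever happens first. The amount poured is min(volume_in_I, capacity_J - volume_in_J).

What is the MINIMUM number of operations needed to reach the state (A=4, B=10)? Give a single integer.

BFS from (A=5, B=2). One shortest path:
  1. pour(A -> B) -> (A=0 B=7)
  2. fill(A) -> (A=7 B=7)
  3. pour(A -> B) -> (A=4 B=10)
Reached target in 3 moves.

Answer: 3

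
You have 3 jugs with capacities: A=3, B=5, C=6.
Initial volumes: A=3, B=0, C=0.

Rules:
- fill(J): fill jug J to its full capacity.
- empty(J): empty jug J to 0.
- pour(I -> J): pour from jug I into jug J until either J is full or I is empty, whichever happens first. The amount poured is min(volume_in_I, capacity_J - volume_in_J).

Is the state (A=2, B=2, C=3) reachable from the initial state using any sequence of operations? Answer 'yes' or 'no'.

BFS explored all 128 reachable states.
Reachable set includes: (0,0,0), (0,0,1), (0,0,2), (0,0,3), (0,0,4), (0,0,5), (0,0,6), (0,1,0), (0,1,1), (0,1,2), (0,1,3), (0,1,4) ...
Target (A=2, B=2, C=3) not in reachable set → no.

Answer: no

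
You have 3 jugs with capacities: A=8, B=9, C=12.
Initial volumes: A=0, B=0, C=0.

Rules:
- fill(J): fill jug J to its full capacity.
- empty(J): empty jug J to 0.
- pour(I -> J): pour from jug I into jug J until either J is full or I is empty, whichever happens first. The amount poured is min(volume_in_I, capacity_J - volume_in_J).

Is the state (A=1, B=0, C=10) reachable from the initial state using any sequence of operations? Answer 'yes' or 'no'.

BFS from (A=0, B=0, C=0):
  1. fill(A) -> (A=8 B=0 C=0)
  2. fill(C) -> (A=8 B=0 C=12)
  3. pour(A -> B) -> (A=0 B=8 C=12)
  4. pour(C -> B) -> (A=0 B=9 C=11)
  5. empty(B) -> (A=0 B=0 C=11)
  6. pour(C -> B) -> (A=0 B=9 C=2)
  7. pour(B -> A) -> (A=8 B=1 C=2)
  8. pour(A -> C) -> (A=0 B=1 C=10)
  9. pour(B -> A) -> (A=1 B=0 C=10)
Target reached → yes.

Answer: yes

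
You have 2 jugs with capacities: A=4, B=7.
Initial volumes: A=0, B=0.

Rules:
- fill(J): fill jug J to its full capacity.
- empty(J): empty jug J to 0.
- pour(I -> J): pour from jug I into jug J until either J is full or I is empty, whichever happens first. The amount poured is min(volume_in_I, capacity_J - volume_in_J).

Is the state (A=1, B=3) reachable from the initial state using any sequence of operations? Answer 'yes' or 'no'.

Answer: no

Derivation:
BFS explored all 22 reachable states.
Reachable set includes: (0,0), (0,1), (0,2), (0,3), (0,4), (0,5), (0,6), (0,7), (1,0), (1,7), (2,0), (2,7) ...
Target (A=1, B=3) not in reachable set → no.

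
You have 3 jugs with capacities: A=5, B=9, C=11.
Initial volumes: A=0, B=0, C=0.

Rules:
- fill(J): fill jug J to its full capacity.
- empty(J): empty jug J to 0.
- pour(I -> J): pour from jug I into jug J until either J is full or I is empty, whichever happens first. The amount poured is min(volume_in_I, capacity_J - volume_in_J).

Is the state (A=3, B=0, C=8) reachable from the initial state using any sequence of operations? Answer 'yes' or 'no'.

Answer: yes

Derivation:
BFS from (A=0, B=0, C=0):
  1. fill(C) -> (A=0 B=0 C=11)
  2. pour(C -> B) -> (A=0 B=9 C=2)
  3. pour(C -> A) -> (A=2 B=9 C=0)
  4. pour(B -> C) -> (A=2 B=0 C=9)
  5. fill(B) -> (A=2 B=9 C=9)
  6. pour(B -> A) -> (A=5 B=6 C=9)
  7. pour(A -> C) -> (A=3 B=6 C=11)
  8. pour(C -> B) -> (A=3 B=9 C=8)
  9. empty(B) -> (A=3 B=0 C=8)
Target reached → yes.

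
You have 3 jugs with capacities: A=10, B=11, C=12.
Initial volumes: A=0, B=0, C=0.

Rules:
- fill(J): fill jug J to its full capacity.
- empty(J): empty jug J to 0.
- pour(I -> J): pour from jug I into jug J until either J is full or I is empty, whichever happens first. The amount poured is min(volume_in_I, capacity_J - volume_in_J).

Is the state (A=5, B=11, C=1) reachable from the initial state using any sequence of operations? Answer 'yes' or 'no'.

Answer: yes

Derivation:
BFS from (A=0, B=0, C=0):
  1. fill(A) -> (A=10 B=0 C=0)
  2. fill(B) -> (A=10 B=11 C=0)
  3. pour(A -> C) -> (A=0 B=11 C=10)
  4. fill(A) -> (A=10 B=11 C=10)
  5. pour(A -> C) -> (A=8 B=11 C=12)
  6. empty(C) -> (A=8 B=11 C=0)
  7. pour(A -> C) -> (A=0 B=11 C=8)
  8. fill(A) -> (A=10 B=11 C=8)
  9. pour(A -> C) -> (A=6 B=11 C=12)
  10. empty(C) -> (A=6 B=11 C=0)
  11. pour(B -> C) -> (A=6 B=0 C=11)
  12. pour(A -> C) -> (A=5 B=0 C=12)
  13. pour(C -> B) -> (A=5 B=11 C=1)
Target reached → yes.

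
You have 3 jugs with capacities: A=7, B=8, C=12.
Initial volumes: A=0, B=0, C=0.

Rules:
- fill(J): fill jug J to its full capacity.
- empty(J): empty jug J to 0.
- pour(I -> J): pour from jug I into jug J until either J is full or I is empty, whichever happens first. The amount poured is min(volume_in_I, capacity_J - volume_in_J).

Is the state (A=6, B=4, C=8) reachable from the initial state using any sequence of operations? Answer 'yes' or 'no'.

Answer: no

Derivation:
BFS explored all 474 reachable states.
Reachable set includes: (0,0,0), (0,0,1), (0,0,2), (0,0,3), (0,0,4), (0,0,5), (0,0,6), (0,0,7), (0,0,8), (0,0,9), (0,0,10), (0,0,11) ...
Target (A=6, B=4, C=8) not in reachable set → no.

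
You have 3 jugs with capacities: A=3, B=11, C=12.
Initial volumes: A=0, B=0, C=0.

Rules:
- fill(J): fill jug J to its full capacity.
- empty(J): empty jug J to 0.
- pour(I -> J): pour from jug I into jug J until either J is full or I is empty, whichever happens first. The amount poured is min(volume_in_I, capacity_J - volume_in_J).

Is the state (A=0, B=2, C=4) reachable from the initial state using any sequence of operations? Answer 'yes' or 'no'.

BFS from (A=0, B=0, C=0):
  1. fill(C) -> (A=0 B=0 C=12)
  2. pour(C -> B) -> (A=0 B=11 C=1)
  3. pour(B -> A) -> (A=3 B=8 C=1)
  4. empty(A) -> (A=0 B=8 C=1)
  5. pour(B -> A) -> (A=3 B=5 C=1)
  6. empty(A) -> (A=0 B=5 C=1)
  7. pour(B -> A) -> (A=3 B=2 C=1)
  8. pour(A -> C) -> (A=0 B=2 C=4)
Target reached → yes.

Answer: yes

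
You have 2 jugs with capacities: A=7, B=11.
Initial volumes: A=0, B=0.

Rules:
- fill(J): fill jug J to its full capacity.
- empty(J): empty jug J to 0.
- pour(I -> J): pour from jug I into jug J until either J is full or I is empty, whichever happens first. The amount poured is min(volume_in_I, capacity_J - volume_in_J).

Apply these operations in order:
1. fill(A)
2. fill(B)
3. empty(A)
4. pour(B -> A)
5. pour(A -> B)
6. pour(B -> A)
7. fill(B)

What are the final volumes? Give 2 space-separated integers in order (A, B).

Answer: 7 11

Derivation:
Step 1: fill(A) -> (A=7 B=0)
Step 2: fill(B) -> (A=7 B=11)
Step 3: empty(A) -> (A=0 B=11)
Step 4: pour(B -> A) -> (A=7 B=4)
Step 5: pour(A -> B) -> (A=0 B=11)
Step 6: pour(B -> A) -> (A=7 B=4)
Step 7: fill(B) -> (A=7 B=11)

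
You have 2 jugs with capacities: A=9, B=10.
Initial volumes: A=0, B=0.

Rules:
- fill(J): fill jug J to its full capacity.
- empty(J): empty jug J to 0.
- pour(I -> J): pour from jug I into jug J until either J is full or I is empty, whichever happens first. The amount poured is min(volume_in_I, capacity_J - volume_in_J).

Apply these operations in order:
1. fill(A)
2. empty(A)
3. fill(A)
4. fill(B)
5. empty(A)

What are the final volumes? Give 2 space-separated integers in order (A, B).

Step 1: fill(A) -> (A=9 B=0)
Step 2: empty(A) -> (A=0 B=0)
Step 3: fill(A) -> (A=9 B=0)
Step 4: fill(B) -> (A=9 B=10)
Step 5: empty(A) -> (A=0 B=10)

Answer: 0 10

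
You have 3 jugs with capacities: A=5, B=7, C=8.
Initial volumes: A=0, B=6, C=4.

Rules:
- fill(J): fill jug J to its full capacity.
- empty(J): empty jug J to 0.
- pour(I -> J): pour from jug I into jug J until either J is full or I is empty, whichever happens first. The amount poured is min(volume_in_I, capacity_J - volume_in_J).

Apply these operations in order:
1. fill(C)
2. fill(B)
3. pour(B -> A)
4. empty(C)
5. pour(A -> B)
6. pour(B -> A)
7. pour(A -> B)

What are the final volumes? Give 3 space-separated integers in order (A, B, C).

Answer: 0 7 0

Derivation:
Step 1: fill(C) -> (A=0 B=6 C=8)
Step 2: fill(B) -> (A=0 B=7 C=8)
Step 3: pour(B -> A) -> (A=5 B=2 C=8)
Step 4: empty(C) -> (A=5 B=2 C=0)
Step 5: pour(A -> B) -> (A=0 B=7 C=0)
Step 6: pour(B -> A) -> (A=5 B=2 C=0)
Step 7: pour(A -> B) -> (A=0 B=7 C=0)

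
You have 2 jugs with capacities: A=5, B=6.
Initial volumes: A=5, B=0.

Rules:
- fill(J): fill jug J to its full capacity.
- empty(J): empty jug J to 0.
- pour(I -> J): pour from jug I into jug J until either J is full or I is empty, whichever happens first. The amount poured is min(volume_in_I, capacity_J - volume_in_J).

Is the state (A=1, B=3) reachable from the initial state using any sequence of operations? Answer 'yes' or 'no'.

BFS explored all 22 reachable states.
Reachable set includes: (0,0), (0,1), (0,2), (0,3), (0,4), (0,5), (0,6), (1,0), (1,6), (2,0), (2,6), (3,0) ...
Target (A=1, B=3) not in reachable set → no.

Answer: no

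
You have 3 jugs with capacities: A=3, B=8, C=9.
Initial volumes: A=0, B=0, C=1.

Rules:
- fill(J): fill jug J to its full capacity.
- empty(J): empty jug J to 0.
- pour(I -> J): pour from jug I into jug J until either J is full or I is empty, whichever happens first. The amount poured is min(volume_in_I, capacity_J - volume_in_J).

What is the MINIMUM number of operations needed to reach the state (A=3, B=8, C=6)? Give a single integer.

BFS from (A=0, B=0, C=1). One shortest path:
  1. fill(B) -> (A=0 B=8 C=1)
  2. fill(C) -> (A=0 B=8 C=9)
  3. pour(C -> A) -> (A=3 B=8 C=6)
Reached target in 3 moves.

Answer: 3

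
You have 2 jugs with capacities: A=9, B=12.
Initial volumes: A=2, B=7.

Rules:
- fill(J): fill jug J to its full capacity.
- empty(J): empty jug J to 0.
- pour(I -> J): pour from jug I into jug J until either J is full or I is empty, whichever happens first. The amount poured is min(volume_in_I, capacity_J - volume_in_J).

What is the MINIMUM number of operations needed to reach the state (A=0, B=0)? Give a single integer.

BFS from (A=2, B=7). One shortest path:
  1. empty(A) -> (A=0 B=7)
  2. empty(B) -> (A=0 B=0)
Reached target in 2 moves.

Answer: 2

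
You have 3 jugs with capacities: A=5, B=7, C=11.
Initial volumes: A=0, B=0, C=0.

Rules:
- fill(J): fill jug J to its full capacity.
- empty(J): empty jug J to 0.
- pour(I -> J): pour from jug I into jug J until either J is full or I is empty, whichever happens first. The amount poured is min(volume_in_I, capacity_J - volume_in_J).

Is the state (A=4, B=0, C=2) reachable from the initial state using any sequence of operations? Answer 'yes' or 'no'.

Answer: yes

Derivation:
BFS from (A=0, B=0, C=0):
  1. fill(C) -> (A=0 B=0 C=11)
  2. pour(C -> B) -> (A=0 B=7 C=4)
  3. pour(B -> A) -> (A=5 B=2 C=4)
  4. empty(A) -> (A=0 B=2 C=4)
  5. pour(C -> A) -> (A=4 B=2 C=0)
  6. pour(B -> C) -> (A=4 B=0 C=2)
Target reached → yes.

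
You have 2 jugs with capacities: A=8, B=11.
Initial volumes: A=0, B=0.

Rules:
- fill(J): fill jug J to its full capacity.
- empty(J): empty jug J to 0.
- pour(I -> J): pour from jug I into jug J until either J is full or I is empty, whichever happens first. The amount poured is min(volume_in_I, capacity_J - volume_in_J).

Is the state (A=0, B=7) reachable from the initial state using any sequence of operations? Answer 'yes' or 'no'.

Answer: yes

Derivation:
BFS from (A=0, B=0):
  1. fill(A) -> (A=8 B=0)
  2. pour(A -> B) -> (A=0 B=8)
  3. fill(A) -> (A=8 B=8)
  4. pour(A -> B) -> (A=5 B=11)
  5. empty(B) -> (A=5 B=0)
  6. pour(A -> B) -> (A=0 B=5)
  7. fill(A) -> (A=8 B=5)
  8. pour(A -> B) -> (A=2 B=11)
  9. empty(B) -> (A=2 B=0)
  10. pour(A -> B) -> (A=0 B=2)
  11. fill(A) -> (A=8 B=2)
  12. pour(A -> B) -> (A=0 B=10)
  13. fill(A) -> (A=8 B=10)
  14. pour(A -> B) -> (A=7 B=11)
  15. empty(B) -> (A=7 B=0)
  16. pour(A -> B) -> (A=0 B=7)
Target reached → yes.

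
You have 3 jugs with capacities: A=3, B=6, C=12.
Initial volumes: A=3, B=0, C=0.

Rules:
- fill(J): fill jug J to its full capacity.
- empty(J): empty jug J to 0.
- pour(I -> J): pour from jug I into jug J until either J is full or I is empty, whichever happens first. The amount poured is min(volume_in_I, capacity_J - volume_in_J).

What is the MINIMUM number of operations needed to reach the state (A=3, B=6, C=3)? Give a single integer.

BFS from (A=3, B=0, C=0). One shortest path:
  1. fill(B) -> (A=3 B=6 C=0)
  2. pour(A -> C) -> (A=0 B=6 C=3)
  3. fill(A) -> (A=3 B=6 C=3)
Reached target in 3 moves.

Answer: 3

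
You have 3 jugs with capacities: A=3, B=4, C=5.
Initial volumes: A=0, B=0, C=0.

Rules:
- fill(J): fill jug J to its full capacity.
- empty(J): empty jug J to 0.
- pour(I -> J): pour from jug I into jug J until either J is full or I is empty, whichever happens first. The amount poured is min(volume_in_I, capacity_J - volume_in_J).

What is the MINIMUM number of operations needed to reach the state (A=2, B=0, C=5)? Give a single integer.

BFS from (A=0, B=0, C=0). One shortest path:
  1. fill(A) -> (A=3 B=0 C=0)
  2. fill(B) -> (A=3 B=4 C=0)
  3. pour(B -> C) -> (A=3 B=0 C=4)
  4. pour(A -> C) -> (A=2 B=0 C=5)
Reached target in 4 moves.

Answer: 4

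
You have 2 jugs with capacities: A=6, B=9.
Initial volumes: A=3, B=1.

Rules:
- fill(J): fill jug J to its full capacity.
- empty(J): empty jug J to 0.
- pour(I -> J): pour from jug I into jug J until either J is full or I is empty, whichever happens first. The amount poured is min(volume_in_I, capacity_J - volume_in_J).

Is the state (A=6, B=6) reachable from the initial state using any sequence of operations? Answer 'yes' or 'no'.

BFS from (A=3, B=1):
  1. fill(B) -> (A=3 B=9)
  2. pour(B -> A) -> (A=6 B=6)
Target reached → yes.

Answer: yes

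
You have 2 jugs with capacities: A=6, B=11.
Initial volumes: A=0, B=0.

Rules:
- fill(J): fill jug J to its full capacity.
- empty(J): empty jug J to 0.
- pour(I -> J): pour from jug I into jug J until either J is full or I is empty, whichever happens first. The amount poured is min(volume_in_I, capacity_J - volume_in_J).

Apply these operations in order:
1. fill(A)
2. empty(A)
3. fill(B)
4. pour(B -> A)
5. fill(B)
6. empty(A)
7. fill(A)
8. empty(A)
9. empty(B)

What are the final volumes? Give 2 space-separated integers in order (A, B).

Answer: 0 0

Derivation:
Step 1: fill(A) -> (A=6 B=0)
Step 2: empty(A) -> (A=0 B=0)
Step 3: fill(B) -> (A=0 B=11)
Step 4: pour(B -> A) -> (A=6 B=5)
Step 5: fill(B) -> (A=6 B=11)
Step 6: empty(A) -> (A=0 B=11)
Step 7: fill(A) -> (A=6 B=11)
Step 8: empty(A) -> (A=0 B=11)
Step 9: empty(B) -> (A=0 B=0)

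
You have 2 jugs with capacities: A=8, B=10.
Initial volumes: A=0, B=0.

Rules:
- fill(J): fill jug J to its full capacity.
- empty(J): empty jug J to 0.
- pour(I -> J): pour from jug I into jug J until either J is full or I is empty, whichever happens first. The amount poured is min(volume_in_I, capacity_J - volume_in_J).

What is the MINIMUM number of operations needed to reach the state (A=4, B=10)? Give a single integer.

BFS from (A=0, B=0). One shortest path:
  1. fill(A) -> (A=8 B=0)
  2. pour(A -> B) -> (A=0 B=8)
  3. fill(A) -> (A=8 B=8)
  4. pour(A -> B) -> (A=6 B=10)
  5. empty(B) -> (A=6 B=0)
  6. pour(A -> B) -> (A=0 B=6)
  7. fill(A) -> (A=8 B=6)
  8. pour(A -> B) -> (A=4 B=10)
Reached target in 8 moves.

Answer: 8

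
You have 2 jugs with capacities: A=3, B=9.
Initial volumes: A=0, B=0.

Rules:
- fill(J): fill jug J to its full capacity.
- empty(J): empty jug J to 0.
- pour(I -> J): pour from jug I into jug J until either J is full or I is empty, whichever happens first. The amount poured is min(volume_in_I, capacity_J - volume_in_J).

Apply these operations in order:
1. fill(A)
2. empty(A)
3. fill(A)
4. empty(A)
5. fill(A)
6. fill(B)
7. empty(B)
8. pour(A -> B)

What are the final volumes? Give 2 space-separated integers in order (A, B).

Answer: 0 3

Derivation:
Step 1: fill(A) -> (A=3 B=0)
Step 2: empty(A) -> (A=0 B=0)
Step 3: fill(A) -> (A=3 B=0)
Step 4: empty(A) -> (A=0 B=0)
Step 5: fill(A) -> (A=3 B=0)
Step 6: fill(B) -> (A=3 B=9)
Step 7: empty(B) -> (A=3 B=0)
Step 8: pour(A -> B) -> (A=0 B=3)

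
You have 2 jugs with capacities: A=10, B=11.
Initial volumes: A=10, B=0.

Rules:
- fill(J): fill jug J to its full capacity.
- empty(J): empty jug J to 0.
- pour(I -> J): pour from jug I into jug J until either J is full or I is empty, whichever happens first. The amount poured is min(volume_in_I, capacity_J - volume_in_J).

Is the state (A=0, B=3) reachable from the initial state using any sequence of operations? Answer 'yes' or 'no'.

BFS from (A=10, B=0):
  1. empty(A) -> (A=0 B=0)
  2. fill(B) -> (A=0 B=11)
  3. pour(B -> A) -> (A=10 B=1)
  4. empty(A) -> (A=0 B=1)
  5. pour(B -> A) -> (A=1 B=0)
  6. fill(B) -> (A=1 B=11)
  7. pour(B -> A) -> (A=10 B=2)
  8. empty(A) -> (A=0 B=2)
  9. pour(B -> A) -> (A=2 B=0)
  10. fill(B) -> (A=2 B=11)
  11. pour(B -> A) -> (A=10 B=3)
  12. empty(A) -> (A=0 B=3)
Target reached → yes.

Answer: yes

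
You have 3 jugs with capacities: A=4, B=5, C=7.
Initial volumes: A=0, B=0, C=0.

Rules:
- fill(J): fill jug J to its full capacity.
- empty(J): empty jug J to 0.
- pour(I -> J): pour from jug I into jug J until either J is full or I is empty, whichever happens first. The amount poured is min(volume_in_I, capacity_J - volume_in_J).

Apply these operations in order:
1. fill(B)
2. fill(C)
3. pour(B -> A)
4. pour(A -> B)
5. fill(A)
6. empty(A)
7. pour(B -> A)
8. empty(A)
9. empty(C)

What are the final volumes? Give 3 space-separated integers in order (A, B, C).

Step 1: fill(B) -> (A=0 B=5 C=0)
Step 2: fill(C) -> (A=0 B=5 C=7)
Step 3: pour(B -> A) -> (A=4 B=1 C=7)
Step 4: pour(A -> B) -> (A=0 B=5 C=7)
Step 5: fill(A) -> (A=4 B=5 C=7)
Step 6: empty(A) -> (A=0 B=5 C=7)
Step 7: pour(B -> A) -> (A=4 B=1 C=7)
Step 8: empty(A) -> (A=0 B=1 C=7)
Step 9: empty(C) -> (A=0 B=1 C=0)

Answer: 0 1 0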